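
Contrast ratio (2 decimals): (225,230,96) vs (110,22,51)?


Linearize each sRGB channel c=v/255: c/12.92 if c ≤ 0.04045 else ((c+0.055)/1.055)^2.4
L = 0.2126×R_lin + 0.7152×G_lin + 0.0722×B_lin
Color 1 (225,230,96):
  R=225: 225/255≈0.8824 > 0.04045 → ((0.8824+0.055)/1.055)^2.4 ≈ 0.75294
  G=230: 230/255≈0.9020 > 0.04045 → ((0.9020+0.055)/1.055)^2.4 ≈ 0.79130
  B=96: 96/255≈0.3765 > 0.04045 → ((0.3765+0.055)/1.055)^2.4 ≈ 0.11697
  L1 = 0.2126×0.75294 + 0.7152×0.79130 + 0.0722×0.11697 ≈ 0.73446
Color 2 (110,22,51):
  R=110: 110/255≈0.4314 > 0.04045 → ((0.4314+0.055)/1.055)^2.4 ≈ 0.15593
  G=22: 22/255≈0.0863 > 0.04045 → ((0.0863+0.055)/1.055)^2.4 ≈ 0.00802
  B=51: 51/255≈0.2000 > 0.04045 → ((0.2000+0.055)/1.055)^2.4 ≈ 0.03310
  L2 = 0.2126×0.15593 + 0.7152×0.00802 + 0.0722×0.03310 ≈ 0.04128
Lighter = 0.73446, Darker = 0.04128
Ratio = (L_lighter + 0.05) / (L_darker + 0.05)
Ratio = (0.73446 + 0.05) / (0.04128 + 0.05) = 0.78446 / 0.09128 ≈ 8.5941
Ratio ≈ 8.59:1


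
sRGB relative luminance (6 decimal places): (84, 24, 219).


Linearize each channel (sRGB transfer function): c = v/255; c_lin = c/12.92 if c ≤ 0.04045, else ((c+0.055)/1.055)^2.4
  R: 84/255 ≈ 0.329412 > 0.04045 → ((0.329412+0.055)/1.055)^2.4 ≈ 0.088656
  G: 24/255 ≈ 0.094118 > 0.04045 → ((0.094118+0.055)/1.055)^2.4 ≈ 0.009134
  B: 219/255 ≈ 0.858824 > 0.04045 → ((0.858824+0.055)/1.055)^2.4 ≈ 0.708376
R_lin = 0.088656, G_lin = 0.009134, B_lin = 0.708376
L = 0.2126×R + 0.7152×G + 0.0722×B
L = 0.2126×0.088656 + 0.7152×0.009134 + 0.0722×0.708376
L ≈ 0.076526


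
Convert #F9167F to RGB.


F9 → 249 (R)
16 → 22 (G)
7F → 127 (B)
= RGB(249, 22, 127)


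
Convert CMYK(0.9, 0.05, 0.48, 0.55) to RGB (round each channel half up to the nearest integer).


R = 255 × (1-C) × (1-K) = 255 × 0.10 × 0.45 = 11.475 → 11
G = 255 × (1-M) × (1-K) = 255 × 0.95 × 0.45 = 109.0125 → 109
B = 255 × (1-Y) × (1-K) = 255 × 0.52 × 0.45 = 59.67 → 60
= RGB(11, 109, 60)


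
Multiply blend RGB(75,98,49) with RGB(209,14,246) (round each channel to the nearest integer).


Multiply: C = A×B/255, rounded to nearest integer
R: 75×209/255 = 15675/255 ≈ 61.471 → 61
G: 98×14/255 = 1372/255 ≈ 5.380 → 5
B: 49×246/255 = 12054/255 ≈ 47.271 → 47
= RGB(61, 5, 47)


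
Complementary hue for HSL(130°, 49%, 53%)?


Complement = opposite side of color wheel = hue + 180°
H' = (130 + 180) mod 360 = 310°
S and L unchanged.
= HSL(310°, 49%, 53%)


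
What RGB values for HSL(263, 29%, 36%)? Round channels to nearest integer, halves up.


H=263°, S=0.29, L=0.36
C = (1-|2L-1|)×S = (1-|-0.28|)×0.29 = 0.2088
H' = H/60 = 263/60 ≈ 4.3833; X = C×(1-|H' mod 2 - 1|) = 0.08004
m = L - C/2 = 0.36 - 0.1044 = 0.2556
Sector ⌊H'⌋ = 4 → (R',G',B') = (0.08004, 0.0, 0.2088)
RGB = ((R'+m)×255, (G'+m)×255, (B'+m)×255) = (85.5882, 65.178, 118.422)
Round half up → RGB(86, 65, 118)


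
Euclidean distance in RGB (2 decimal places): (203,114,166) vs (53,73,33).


d = √[(R₁-R₂)² + (G₁-G₂)² + (B₁-B₂)²]
d = √[(203-53)² + (114-73)² + (166-33)²]
d = √[22500 + 1681 + 17689]
d = √41870
d ≈ 204.62


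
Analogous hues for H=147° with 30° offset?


Base hue: 147°
Left analog: (147 - 30) mod 360 = 117°
Right analog: (147 + 30) mod 360 = 177°
Analogous hues = 117° and 177°


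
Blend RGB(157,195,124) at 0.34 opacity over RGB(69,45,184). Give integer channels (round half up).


C = α×F + (1-α)×B, with 1-α = 0.66
R: 0.34×157 + 0.66×69 = 53.38 + 45.54 = 98.92 → 99
G: 0.34×195 + 0.66×45 = 66.30 + 29.70 = 96.00 → 96
B: 0.34×124 + 0.66×184 = 42.16 + 121.44 = 163.60 → 164
= RGB(99, 96, 164)


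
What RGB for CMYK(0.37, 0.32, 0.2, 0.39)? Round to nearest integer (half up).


R = 255 × (1-C) × (1-K) = 255 × 0.63 × 0.61 = 97.9965 → 98
G = 255 × (1-M) × (1-K) = 255 × 0.68 × 0.61 = 105.774 → 106
B = 255 × (1-Y) × (1-K) = 255 × 0.80 × 0.61 = 124.44 → 124
= RGB(98, 106, 124)


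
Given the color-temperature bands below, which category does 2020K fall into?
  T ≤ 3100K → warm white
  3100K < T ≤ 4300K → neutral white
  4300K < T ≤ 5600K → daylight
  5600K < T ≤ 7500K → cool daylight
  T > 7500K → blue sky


Temperature: 2020K
2020K ≤ 3100K → warm white
Classification: warm white


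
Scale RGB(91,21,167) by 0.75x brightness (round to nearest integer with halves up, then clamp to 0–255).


Multiply each channel by 0.75, round half up, clamp to [0, 255]
R: 91×0.75 = 68.25 → round → 68
G: 21×0.75 = 15.75 → round → 16
B: 167×0.75 = 125.25 → round → 125
= RGB(68, 16, 125)


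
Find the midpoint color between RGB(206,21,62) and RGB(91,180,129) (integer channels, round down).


Midpoint: each channel = ⌊(C₁+C₂)/2⌋
R: ⌊(206+91)/2⌋ = 148
G: ⌊(21+180)/2⌋ = 100
B: ⌊(62+129)/2⌋ = 95
= RGB(148, 100, 95)


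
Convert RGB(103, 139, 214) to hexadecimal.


R = 103 → 67 (hex)
G = 139 → 8B (hex)
B = 214 → D6 (hex)
Hex = #678BD6


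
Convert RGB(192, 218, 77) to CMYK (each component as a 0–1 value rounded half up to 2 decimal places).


R'=192/255≈0.7529, G'=218/255≈0.8549, B'=77/255≈0.3020
K = 1 - max(R',G',B') = 1 - 218/255 = 37/255 = 0.14509… → 0.15
(1-R'-K)/(1-K) simplifies to (max-R)/max with max = 218:
C = (218-192)/218 = 26/218 = 0.11926… → 0.12
M = (218-218)/218 = 0/218 = 0 → 0.00
Y = (218-77)/218 = 141/218 = 0.64678… → 0.65
= CMYK(0.12, 0.00, 0.65, 0.15)


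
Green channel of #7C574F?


Color: #7C574F
R = 7C = 124
G = 57 = 87
B = 4F = 79
Green = 87


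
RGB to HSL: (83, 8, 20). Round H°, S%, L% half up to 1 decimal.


Normalize: R'=83/255≈0.3255, G'=8/255≈0.0314, B'=20/255≈0.0784
Max=83/255, Min=8/255, Δ=Max-Min=75/255
L = (Max+Min)/2 = (83+8)/510 = 91/510 = 0.17843… → L = 17.8%
L ≤ 0.5 → S = Δ/(Max+Min) = 75/(83+8) = 75/91 = 0.82417… → S = 82.4%
(the 1/255 factors cancel in S and H, so raw channel differences can be used)
Max is R' → H = 60 × (((G-B)/Δ) mod 6) = 60 × (((8-20)/75) mod 6)
  (-12)/75 = -0.16; negative, so add 6 → 5.84
  H = 60 × 5.84 = 350.4° → H = 350.4°
= HSL(350.4°, 82.4%, 17.8%)


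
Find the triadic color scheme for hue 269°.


Triadic: equally spaced at 120° intervals
H1 = 269°
H2 = (269 + 120) mod 360 = 29°
H3 = (269 + 240) mod 360 = 149°
Triadic = 269°, 29°, 149°


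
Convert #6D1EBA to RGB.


6D → 109 (R)
1E → 30 (G)
BA → 186 (B)
= RGB(109, 30, 186)


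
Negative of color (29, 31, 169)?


Invert: (255-R, 255-G, 255-B)
R: 255-29 = 226
G: 255-31 = 224
B: 255-169 = 86
= RGB(226, 224, 86)


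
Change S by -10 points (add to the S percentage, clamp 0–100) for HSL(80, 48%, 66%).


Original S = 48%
Adjustment = -10 percentage points
New S = 48 + (-10) = 38
Clamp to [0, 100] → 38
= HSL(80°, 38%, 66%)


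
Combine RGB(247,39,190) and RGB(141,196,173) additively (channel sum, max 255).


Additive: each channel = min(255, C₁+C₂)
R: 247+141 = 388 → 255
G: 39+196 = 235 → 235
B: 190+173 = 363 → 255
= RGB(255, 235, 255)


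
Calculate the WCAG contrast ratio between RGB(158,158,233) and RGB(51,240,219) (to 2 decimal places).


Linearize each sRGB channel c=v/255: c/12.92 if c ≤ 0.04045 else ((c+0.055)/1.055)^2.4
L = 0.2126×R_lin + 0.7152×G_lin + 0.0722×B_lin
Color 1 (158,158,233):
  R=158: 158/255≈0.6196 > 0.04045 → ((0.6196+0.055)/1.055)^2.4 ≈ 0.34191
  G=158: 158/255≈0.6196 > 0.04045 → ((0.6196+0.055)/1.055)^2.4 ≈ 0.34191
  B=233: 233/255≈0.9137 > 0.04045 → ((0.9137+0.055)/1.055)^2.4 ≈ 0.81485
  L1 = 0.2126×0.34191 + 0.7152×0.34191 + 0.0722×0.81485 ≈ 0.37606
Color 2 (51,240,219):
  R=51: 51/255≈0.2000 > 0.04045 → ((0.2000+0.055)/1.055)^2.4 ≈ 0.03310
  G=240: 240/255≈0.9412 > 0.04045 → ((0.9412+0.055)/1.055)^2.4 ≈ 0.87137
  B=219: 219/255≈0.8588 > 0.04045 → ((0.8588+0.055)/1.055)^2.4 ≈ 0.70838
  L2 = 0.2126×0.03310 + 0.7152×0.87137 + 0.0722×0.70838 ≈ 0.68138
Lighter = 0.68138, Darker = 0.37606
Ratio = (L_lighter + 0.05) / (L_darker + 0.05)
Ratio = (0.68138 + 0.05) / (0.37606 + 0.05) = 0.73138 / 0.42606 ≈ 1.7166
Ratio ≈ 1.72:1


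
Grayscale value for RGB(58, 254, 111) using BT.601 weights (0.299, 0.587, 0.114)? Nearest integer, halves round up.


Gray = 0.299×R + 0.587×G + 0.114×B
Gray = 0.299×58 + 0.587×254 + 0.114×111
Gray = 17.342 + 149.098 + 12.654
Gray = 179.094 → round half up → 179
Gray = 179


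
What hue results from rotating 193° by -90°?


New hue = (H + rotation) mod 360
New hue = (193 -90) mod 360
= 103 mod 360
= 103°


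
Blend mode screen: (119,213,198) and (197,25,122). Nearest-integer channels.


Screen: C = 255 - (255-A)×(255-B)/255, rounded to nearest integer
R: 255 - (255-119)×(255-197)/255 = 255 - 7888/255 ≈ 255 - 30.933 = 224.067 → 224
G: 255 - (255-213)×(255-25)/255 = 255 - 9660/255 ≈ 255 - 37.882 = 217.118 → 217
B: 255 - (255-198)×(255-122)/255 = 255 - 7581/255 ≈ 255 - 29.729 = 225.271 → 225
= RGB(224, 217, 225)


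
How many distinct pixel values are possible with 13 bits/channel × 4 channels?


Total bits = 13 bits/channel × 4 channels = 52 bits
Distinct pixel values = 2^52
= 4,503,599,627,370,496 pixel values


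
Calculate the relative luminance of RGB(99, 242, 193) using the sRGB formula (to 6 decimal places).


Linearize each channel (sRGB transfer function): c = v/255; c_lin = c/12.92 if c ≤ 0.04045, else ((c+0.055)/1.055)^2.4
  R: 99/255 ≈ 0.388235 > 0.04045 → ((0.388235+0.055)/1.055)^2.4 ≈ 0.124772
  G: 242/255 ≈ 0.949020 > 0.04045 → ((0.949020+0.055)/1.055)^2.4 ≈ 0.887923
  B: 193/255 ≈ 0.756863 > 0.04045 → ((0.756863+0.055)/1.055)^2.4 ≈ 0.533276
R_lin = 0.124772, G_lin = 0.887923, B_lin = 0.533276
L = 0.2126×R + 0.7152×G + 0.0722×B
L = 0.2126×0.124772 + 0.7152×0.887923 + 0.0722×0.533276
L ≈ 0.700072


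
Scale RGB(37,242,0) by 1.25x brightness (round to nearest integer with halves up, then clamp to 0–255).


Multiply each channel by 1.25, round half up, clamp to [0, 255]
R: 37×1.25 = 46.25 → round → 46
G: 242×1.25 = 302.5 → round → 303 → clamp → 255
B: 0×1.25 = 0
= RGB(46, 255, 0)


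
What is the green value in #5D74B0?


Color: #5D74B0
R = 5D = 93
G = 74 = 116
B = B0 = 176
Green = 116


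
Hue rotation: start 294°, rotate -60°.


New hue = (H + rotation) mod 360
New hue = (294 -60) mod 360
= 234 mod 360
= 234°


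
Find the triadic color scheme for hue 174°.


Triadic: equally spaced at 120° intervals
H1 = 174°
H2 = (174 + 120) mod 360 = 294°
H3 = (174 + 240) mod 360 = 54°
Triadic = 174°, 294°, 54°


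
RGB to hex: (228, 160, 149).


R = 228 → E4 (hex)
G = 160 → A0 (hex)
B = 149 → 95 (hex)
Hex = #E4A095


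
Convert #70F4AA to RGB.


70 → 112 (R)
F4 → 244 (G)
AA → 170 (B)
= RGB(112, 244, 170)


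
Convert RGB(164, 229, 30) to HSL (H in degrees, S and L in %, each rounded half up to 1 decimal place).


Normalize: R'=164/255≈0.6431, G'=229/255≈0.8980, B'=30/255≈0.1176
Max=229/255, Min=30/255, Δ=Max-Min=199/255
L = (Max+Min)/2 = (229+30)/510 = 259/510 = 0.50784… → L = 50.8%
L > 0.5 → S = Δ/(2-Max-Min) = 199/(510-229-30) = 199/251 = 0.79282… → S = 79.3%
(the 1/255 factors cancel in S and H, so raw channel differences can be used)
Max is G' → H = 60 × ((B-R)/Δ + 2) = 60 × ((30-164)/199 + 2)
  -134/199 + 2 = -0.6733… + 2 = 1.3266…
  H = 60 × 1.3266… = 79.597…° → H = 79.6°
= HSL(79.6°, 79.3%, 50.8%)


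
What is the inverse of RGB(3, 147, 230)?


Invert: (255-R, 255-G, 255-B)
R: 255-3 = 252
G: 255-147 = 108
B: 255-230 = 25
= RGB(252, 108, 25)


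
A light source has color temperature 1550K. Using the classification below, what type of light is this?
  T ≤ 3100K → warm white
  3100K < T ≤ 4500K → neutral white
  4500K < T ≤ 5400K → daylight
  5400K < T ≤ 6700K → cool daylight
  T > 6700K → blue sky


Temperature: 1550K
1550K ≤ 3100K → warm white
Classification: warm white


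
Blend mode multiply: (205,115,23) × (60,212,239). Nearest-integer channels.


Multiply: C = A×B/255, rounded to nearest integer
R: 205×60/255 = 12300/255 ≈ 48.235 → 48
G: 115×212/255 = 24380/255 ≈ 95.608 → 96
B: 23×239/255 = 5497/255 ≈ 21.557 → 22
= RGB(48, 96, 22)


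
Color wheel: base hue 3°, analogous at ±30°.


Base hue: 3°
Left analog: (3 - 30) mod 360 = 333°
Right analog: (3 + 30) mod 360 = 33°
Analogous hues = 333° and 33°


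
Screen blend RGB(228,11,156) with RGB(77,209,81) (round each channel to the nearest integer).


Screen: C = 255 - (255-A)×(255-B)/255, rounded to nearest integer
R: 255 - (255-228)×(255-77)/255 = 255 - 4806/255 ≈ 255 - 18.847 = 236.153 → 236
G: 255 - (255-11)×(255-209)/255 = 255 - 11224/255 ≈ 255 - 44.016 = 210.984 → 211
B: 255 - (255-156)×(255-81)/255 = 255 - 17226/255 ≈ 255 - 67.553 = 187.447 → 187
= RGB(236, 211, 187)


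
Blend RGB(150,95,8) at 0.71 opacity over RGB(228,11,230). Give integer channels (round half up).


C = α×F + (1-α)×B, with 1-α = 0.29
R: 0.71×150 + 0.29×228 = 106.50 + 66.12 = 172.62 → 173
G: 0.71×95 + 0.29×11 = 67.45 + 3.19 = 70.64 → 71
B: 0.71×8 + 0.29×230 = 5.68 + 66.70 = 72.38 → 72
= RGB(173, 71, 72)


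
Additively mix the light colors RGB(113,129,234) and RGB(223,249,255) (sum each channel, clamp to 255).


Additive: each channel = min(255, C₁+C₂)
R: 113+223 = 336 → 255
G: 129+249 = 378 → 255
B: 234+255 = 489 → 255
= RGB(255, 255, 255)


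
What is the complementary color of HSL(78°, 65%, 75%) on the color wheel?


Complement = opposite side of color wheel = hue + 180°
H' = (78 + 180) mod 360 = 258°
S and L unchanged.
= HSL(258°, 65%, 75%)


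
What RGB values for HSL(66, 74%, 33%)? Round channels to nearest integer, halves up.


H=66°, S=0.74, L=0.33
C = (1-|2L-1|)×S = (1-|-0.34|)×0.74 = 0.4884
H' = H/60 = 66/60 ≈ 1.1000; X = C×(1-|H' mod 2 - 1|) = 0.43956
m = L - C/2 = 0.33 - 0.2442 = 0.0858
Sector ⌊H'⌋ = 1 → (R',G',B') = (0.43956, 0.4884, 0.0)
RGB = ((R'+m)×255, (G'+m)×255, (B'+m)×255) = (133.9668, 146.421, 21.879)
Round half up → RGB(134, 146, 22)


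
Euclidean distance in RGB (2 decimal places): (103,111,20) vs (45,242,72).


d = √[(R₁-R₂)² + (G₁-G₂)² + (B₁-B₂)²]
d = √[(103-45)² + (111-242)² + (20-72)²]
d = √[3364 + 17161 + 2704]
d = √23229
d ≈ 152.41


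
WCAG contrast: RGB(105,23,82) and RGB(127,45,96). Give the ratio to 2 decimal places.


Linearize each sRGB channel c=v/255: c/12.92 if c ≤ 0.04045 else ((c+0.055)/1.055)^2.4
L = 0.2126×R_lin + 0.7152×G_lin + 0.0722×B_lin
Color 1 (105,23,82):
  R=105: 105/255≈0.4118 > 0.04045 → ((0.4118+0.055)/1.055)^2.4 ≈ 0.14126
  G=23: 23/255≈0.0902 > 0.04045 → ((0.0902+0.055)/1.055)^2.4 ≈ 0.00857
  B=82: 82/255≈0.3216 > 0.04045 → ((0.3216+0.055)/1.055)^2.4 ≈ 0.08438
  L1 = 0.2126×0.14126 + 0.7152×0.00857 + 0.0722×0.08438 ≈ 0.04225
Color 2 (127,45,96):
  R=127: 127/255≈0.4980 > 0.04045 → ((0.4980+0.055)/1.055)^2.4 ≈ 0.21223
  G=45: 45/255≈0.1765 > 0.04045 → ((0.1765+0.055)/1.055)^2.4 ≈ 0.02624
  B=96: 96/255≈0.3765 > 0.04045 → ((0.3765+0.055)/1.055)^2.4 ≈ 0.11697
  L2 = 0.2126×0.21223 + 0.7152×0.02624 + 0.0722×0.11697 ≈ 0.07233
Lighter = 0.07233, Darker = 0.04225
Ratio = (L_lighter + 0.05) / (L_darker + 0.05)
Ratio = (0.07233 + 0.05) / (0.04225 + 0.05) = 0.12233 / 0.09225 ≈ 1.3261
Ratio ≈ 1.33:1


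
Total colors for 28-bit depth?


Colors = 2^bits = 2^28
= 268,435,456 colors


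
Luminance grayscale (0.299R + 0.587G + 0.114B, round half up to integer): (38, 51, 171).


Gray = 0.299×R + 0.587×G + 0.114×B
Gray = 0.299×38 + 0.587×51 + 0.114×171
Gray = 11.362 + 29.937 + 19.494
Gray = 60.793 → round half up → 61
Gray = 61


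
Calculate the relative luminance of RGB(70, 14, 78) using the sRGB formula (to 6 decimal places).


Linearize each channel (sRGB transfer function): c = v/255; c_lin = c/12.92 if c ≤ 0.04045, else ((c+0.055)/1.055)^2.4
  R: 70/255 ≈ 0.274510 > 0.04045 → ((0.274510+0.055)/1.055)^2.4 ≈ 0.061246
  G: 14/255 ≈ 0.054902 > 0.04045 → ((0.054902+0.055)/1.055)^2.4 ≈ 0.004391
  B: 78/255 ≈ 0.305882 > 0.04045 → ((0.305882+0.055)/1.055)^2.4 ≈ 0.076185
R_lin = 0.061246, G_lin = 0.004391, B_lin = 0.076185
L = 0.2126×R + 0.7152×G + 0.0722×B
L = 0.2126×0.061246 + 0.7152×0.004391 + 0.0722×0.076185
L ≈ 0.021662


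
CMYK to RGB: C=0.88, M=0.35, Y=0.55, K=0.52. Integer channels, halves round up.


R = 255 × (1-C) × (1-K) = 255 × 0.12 × 0.48 = 14.688 → 15
G = 255 × (1-M) × (1-K) = 255 × 0.65 × 0.48 = 79.56 → 80
B = 255 × (1-Y) × (1-K) = 255 × 0.45 × 0.48 = 55.08 → 55
= RGB(15, 80, 55)


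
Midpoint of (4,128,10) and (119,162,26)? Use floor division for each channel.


Midpoint: each channel = ⌊(C₁+C₂)/2⌋
R: ⌊(4+119)/2⌋ = 61
G: ⌊(128+162)/2⌋ = 145
B: ⌊(10+26)/2⌋ = 18
= RGB(61, 145, 18)


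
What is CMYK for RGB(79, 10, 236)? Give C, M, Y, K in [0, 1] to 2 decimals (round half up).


R'=79/255≈0.3098, G'=10/255≈0.0392, B'=236/255≈0.9255
K = 1 - max(R',G',B') = 1 - 236/255 = 19/255 = 0.07450… → 0.07
(1-R'-K)/(1-K) simplifies to (max-R)/max with max = 236:
C = (236-79)/236 = 157/236 = 0.66525… → 0.67
M = (236-10)/236 = 226/236 = 0.95762… → 0.96
Y = (236-236)/236 = 0/236 = 0 → 0.00
= CMYK(0.67, 0.96, 0.00, 0.07)


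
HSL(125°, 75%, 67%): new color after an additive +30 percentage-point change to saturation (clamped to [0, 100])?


Original S = 75%
Adjustment = +30 percentage points
New S = 75 + (30) = 105
Clamp to [0, 100] → 100
= HSL(125°, 100%, 67%)


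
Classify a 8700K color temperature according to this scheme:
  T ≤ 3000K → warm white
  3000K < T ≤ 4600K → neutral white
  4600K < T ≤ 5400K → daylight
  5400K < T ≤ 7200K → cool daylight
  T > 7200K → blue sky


Temperature: 8700K
8700K > 7200K → blue sky
Classification: blue sky


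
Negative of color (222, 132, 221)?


Invert: (255-R, 255-G, 255-B)
R: 255-222 = 33
G: 255-132 = 123
B: 255-221 = 34
= RGB(33, 123, 34)


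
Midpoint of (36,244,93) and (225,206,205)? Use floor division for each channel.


Midpoint: each channel = ⌊(C₁+C₂)/2⌋
R: ⌊(36+225)/2⌋ = 130
G: ⌊(244+206)/2⌋ = 225
B: ⌊(93+205)/2⌋ = 149
= RGB(130, 225, 149)


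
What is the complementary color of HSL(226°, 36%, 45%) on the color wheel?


Complement = opposite side of color wheel = hue + 180°
H' = (226 + 180) mod 360 = 46°
S and L unchanged.
= HSL(46°, 36%, 45%)


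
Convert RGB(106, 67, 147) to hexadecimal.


R = 106 → 6A (hex)
G = 67 → 43 (hex)
B = 147 → 93 (hex)
Hex = #6A4393


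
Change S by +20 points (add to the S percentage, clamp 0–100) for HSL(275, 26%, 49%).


Original S = 26%
Adjustment = +20 percentage points
New S = 26 + (20) = 46
Clamp to [0, 100] → 46
= HSL(275°, 46%, 49%)


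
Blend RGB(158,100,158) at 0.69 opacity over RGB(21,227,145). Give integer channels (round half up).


C = α×F + (1-α)×B, with 1-α = 0.31
R: 0.69×158 + 0.31×21 = 109.02 + 6.51 = 115.53 → 116
G: 0.69×100 + 0.31×227 = 69.00 + 70.37 = 139.37 → 139
B: 0.69×158 + 0.31×145 = 109.02 + 44.95 = 153.97 → 154
= RGB(116, 139, 154)


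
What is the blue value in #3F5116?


Color: #3F5116
R = 3F = 63
G = 51 = 81
B = 16 = 22
Blue = 22


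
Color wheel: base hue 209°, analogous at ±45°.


Base hue: 209°
Left analog: (209 - 45) mod 360 = 164°
Right analog: (209 + 45) mod 360 = 254°
Analogous hues = 164° and 254°


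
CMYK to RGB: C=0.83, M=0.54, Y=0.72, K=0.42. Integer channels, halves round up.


R = 255 × (1-C) × (1-K) = 255 × 0.17 × 0.58 = 25.143 → 25
G = 255 × (1-M) × (1-K) = 255 × 0.46 × 0.58 = 68.034 → 68
B = 255 × (1-Y) × (1-K) = 255 × 0.28 × 0.58 = 41.412 → 41
= RGB(25, 68, 41)


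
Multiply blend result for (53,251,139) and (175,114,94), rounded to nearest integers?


Multiply: C = A×B/255, rounded to nearest integer
R: 53×175/255 = 9275/255 ≈ 36.373 → 36
G: 251×114/255 = 28614/255 ≈ 112.212 → 112
B: 139×94/255 = 13066/255 ≈ 51.239 → 51
= RGB(36, 112, 51)


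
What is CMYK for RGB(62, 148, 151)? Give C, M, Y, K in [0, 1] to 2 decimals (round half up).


R'=62/255≈0.2431, G'=148/255≈0.5804, B'=151/255≈0.5922
K = 1 - max(R',G',B') = 1 - 151/255 = 104/255 = 0.40784… → 0.41
(1-R'-K)/(1-K) simplifies to (max-R)/max with max = 151:
C = (151-62)/151 = 89/151 = 0.58940… → 0.59
M = (151-148)/151 = 3/151 = 0.01986… → 0.02
Y = (151-151)/151 = 0/151 = 0 → 0.00
= CMYK(0.59, 0.02, 0.00, 0.41)


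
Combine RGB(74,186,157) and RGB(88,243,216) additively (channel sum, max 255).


Additive: each channel = min(255, C₁+C₂)
R: 74+88 = 162 → 162
G: 186+243 = 429 → 255
B: 157+216 = 373 → 255
= RGB(162, 255, 255)


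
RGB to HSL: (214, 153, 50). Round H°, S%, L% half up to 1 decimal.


Normalize: R'=214/255≈0.8392, G'=153/255≈0.6000, B'=50/255≈0.1961
Max=214/255, Min=50/255, Δ=Max-Min=164/255
L = (Max+Min)/2 = (214+50)/510 = 264/510 = 0.51764… → L = 51.8%
L > 0.5 → S = Δ/(2-Max-Min) = 164/(510-214-50) = 164/246 = 0.66666… → S = 66.7%
(the 1/255 factors cancel in S and H, so raw channel differences can be used)
Max is R' → H = 60 × (((G-B)/Δ) mod 6) = 60 × (((153-50)/164) mod 6)
  103/164 = 0.6280…
  H = 60 × 0.6280… = 37.682…° → H = 37.7°
= HSL(37.7°, 66.7%, 51.8%)


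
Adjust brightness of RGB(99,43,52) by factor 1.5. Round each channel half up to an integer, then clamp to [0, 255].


Multiply each channel by 1.5, round half up, clamp to [0, 255]
R: 99×1.5 = 148.5 → round → 149
G: 43×1.5 = 64.5 → round → 65
B: 52×1.5 = 78
= RGB(149, 65, 78)


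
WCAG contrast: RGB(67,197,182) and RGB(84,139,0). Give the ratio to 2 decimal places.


Linearize each sRGB channel c=v/255: c/12.92 if c ≤ 0.04045 else ((c+0.055)/1.055)^2.4
L = 0.2126×R_lin + 0.7152×G_lin + 0.0722×B_lin
Color 1 (67,197,182):
  R=67: 67/255≈0.2627 > 0.04045 → ((0.2627+0.055)/1.055)^2.4 ≈ 0.05613
  G=197: 197/255≈0.7725 > 0.04045 → ((0.7725+0.055)/1.055)^2.4 ≈ 0.55834
  B=182: 182/255≈0.7137 > 0.04045 → ((0.7137+0.055)/1.055)^2.4 ≈ 0.46778
  L1 = 0.2126×0.05613 + 0.7152×0.55834 + 0.0722×0.46778 ≈ 0.44503
Color 2 (84,139,0):
  R=84: 84/255≈0.3294 > 0.04045 → ((0.3294+0.055)/1.055)^2.4 ≈ 0.08866
  G=139: 139/255≈0.5451 > 0.04045 → ((0.5451+0.055)/1.055)^2.4 ≈ 0.25818
  B=0: 0/255≈0.0000 ≤ 0.04045 → 0.0000/12.92 ≈ 0.00000
  L2 = 0.2126×0.08866 + 0.7152×0.25818 + 0.0722×0.00000 ≈ 0.20350
Lighter = 0.44503, Darker = 0.20350
Ratio = (L_lighter + 0.05) / (L_darker + 0.05)
Ratio = (0.44503 + 0.05) / (0.20350 + 0.05) = 0.49503 / 0.25350 ≈ 1.9528
Ratio ≈ 1.95:1


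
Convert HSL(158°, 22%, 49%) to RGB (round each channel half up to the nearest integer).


H=158°, S=0.22, L=0.49
C = (1-|2L-1|)×S = (1-|-0.02|)×0.22 = 0.2156
H' = H/60 = 158/60 ≈ 2.6333; X = C×(1-|H' mod 2 - 1|) ≈ 0.1365
m = L - C/2 = 0.49 - 0.1078 = 0.3822
Sector ⌊H'⌋ = 2 → (R',G',B') = (0.0, 0.2156, ≈0.1365)
RGB = ((R'+m)×255, (G'+m)×255, (B'+m)×255) = (97.461, 152.439, 132.2804)
Round half up → RGB(97, 152, 132)


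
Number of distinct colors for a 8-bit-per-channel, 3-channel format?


Total bits = 8 bits/channel × 3 channels = 24 bits
Distinct colors = 2^24
= 16,777,216 colors


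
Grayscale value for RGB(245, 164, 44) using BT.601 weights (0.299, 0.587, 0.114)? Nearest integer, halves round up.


Gray = 0.299×R + 0.587×G + 0.114×B
Gray = 0.299×245 + 0.587×164 + 0.114×44
Gray = 73.255 + 96.268 + 5.016
Gray = 174.539 → round half up → 175
Gray = 175


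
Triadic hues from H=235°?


Triadic: equally spaced at 120° intervals
H1 = 235°
H2 = (235 + 120) mod 360 = 355°
H3 = (235 + 240) mod 360 = 115°
Triadic = 235°, 355°, 115°


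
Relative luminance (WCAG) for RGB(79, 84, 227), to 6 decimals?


Linearize each channel (sRGB transfer function): c = v/255; c_lin = c/12.92 if c ≤ 0.04045, else ((c+0.055)/1.055)^2.4
  R: 79/255 ≈ 0.309804 > 0.04045 → ((0.309804+0.055)/1.055)^2.4 ≈ 0.078187
  G: 84/255 ≈ 0.329412 > 0.04045 → ((0.329412+0.055)/1.055)^2.4 ≈ 0.088656
  B: 227/255 ≈ 0.890196 > 0.04045 → ((0.890196+0.055)/1.055)^2.4 ≈ 0.768151
R_lin = 0.078187, G_lin = 0.088656, B_lin = 0.768151
L = 0.2126×R + 0.7152×G + 0.0722×B
L = 0.2126×0.078187 + 0.7152×0.088656 + 0.0722×0.768151
L ≈ 0.135490


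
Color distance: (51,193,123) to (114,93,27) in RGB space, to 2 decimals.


d = √[(R₁-R₂)² + (G₁-G₂)² + (B₁-B₂)²]
d = √[(51-114)² + (193-93)² + (123-27)²]
d = √[3969 + 10000 + 9216]
d = √23185
d ≈ 152.27


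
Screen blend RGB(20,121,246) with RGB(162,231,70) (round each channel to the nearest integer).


Screen: C = 255 - (255-A)×(255-B)/255, rounded to nearest integer
R: 255 - (255-20)×(255-162)/255 = 255 - 21855/255 ≈ 255 - 85.706 = 169.294 → 169
G: 255 - (255-121)×(255-231)/255 = 255 - 3216/255 ≈ 255 - 12.612 = 242.388 → 242
B: 255 - (255-246)×(255-70)/255 = 255 - 1665/255 ≈ 255 - 6.529 = 248.471 → 248
= RGB(169, 242, 248)


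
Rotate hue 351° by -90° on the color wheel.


New hue = (H + rotation) mod 360
New hue = (351 -90) mod 360
= 261 mod 360
= 261°


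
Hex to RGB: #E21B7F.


E2 → 226 (R)
1B → 27 (G)
7F → 127 (B)
= RGB(226, 27, 127)


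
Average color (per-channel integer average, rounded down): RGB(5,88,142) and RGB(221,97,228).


Midpoint: each channel = ⌊(C₁+C₂)/2⌋
R: ⌊(5+221)/2⌋ = 113
G: ⌊(88+97)/2⌋ = 92
B: ⌊(142+228)/2⌋ = 185
= RGB(113, 92, 185)


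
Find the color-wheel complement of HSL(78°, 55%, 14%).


Complement = opposite side of color wheel = hue + 180°
H' = (78 + 180) mod 360 = 258°
S and L unchanged.
= HSL(258°, 55%, 14%)


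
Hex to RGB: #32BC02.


32 → 50 (R)
BC → 188 (G)
02 → 2 (B)
= RGB(50, 188, 2)


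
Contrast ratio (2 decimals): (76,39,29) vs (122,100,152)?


Linearize each sRGB channel c=v/255: c/12.92 if c ≤ 0.04045 else ((c+0.055)/1.055)^2.4
L = 0.2126×R_lin + 0.7152×G_lin + 0.0722×B_lin
Color 1 (76,39,29):
  R=76: 76/255≈0.2980 > 0.04045 → ((0.2980+0.055)/1.055)^2.4 ≈ 0.07227
  G=39: 39/255≈0.1529 > 0.04045 → ((0.1529+0.055)/1.055)^2.4 ≈ 0.02029
  B=29: 29/255≈0.1137 > 0.04045 → ((0.1137+0.055)/1.055)^2.4 ≈ 0.01229
  L1 = 0.2126×0.07227 + 0.7152×0.02029 + 0.0722×0.01229 ≈ 0.03076
Color 2 (122,100,152):
  R=122: 122/255≈0.4784 > 0.04045 → ((0.4784+0.055)/1.055)^2.4 ≈ 0.19462
  G=100: 100/255≈0.3922 > 0.04045 → ((0.3922+0.055)/1.055)^2.4 ≈ 0.12744
  B=152: 152/255≈0.5961 > 0.04045 → ((0.5961+0.055)/1.055)^2.4 ≈ 0.31399
  L2 = 0.2126×0.19462 + 0.7152×0.12744 + 0.0722×0.31399 ≈ 0.15519
Lighter = 0.15519, Darker = 0.03076
Ratio = (L_lighter + 0.05) / (L_darker + 0.05)
Ratio = (0.15519 + 0.05) / (0.03076 + 0.05) = 0.20519 / 0.08076 ≈ 2.5407
Ratio ≈ 2.54:1


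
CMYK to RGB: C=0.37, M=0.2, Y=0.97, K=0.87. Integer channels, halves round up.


R = 255 × (1-C) × (1-K) = 255 × 0.63 × 0.13 = 20.8845 → 21
G = 255 × (1-M) × (1-K) = 255 × 0.80 × 0.13 = 26.52 → 27
B = 255 × (1-Y) × (1-K) = 255 × 0.03 × 0.13 = 0.9945 → 1
= RGB(21, 27, 1)


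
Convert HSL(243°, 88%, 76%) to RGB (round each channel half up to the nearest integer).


H=243°, S=0.88, L=0.76
C = (1-|2L-1|)×S = (1-|0.52|)×0.88 = 0.4224
H' = H/60 = 243/60 ≈ 4.0500; X = C×(1-|H' mod 2 - 1|) = 0.02112
m = L - C/2 = 0.76 - 0.2112 = 0.5488
Sector ⌊H'⌋ = 4 → (R',G',B') = (0.02112, 0.0, 0.4224)
RGB = ((R'+m)×255, (G'+m)×255, (B'+m)×255) = (145.3296, 139.944, 247.656)
Round half up → RGB(145, 140, 248)


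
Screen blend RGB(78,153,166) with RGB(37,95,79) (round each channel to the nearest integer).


Screen: C = 255 - (255-A)×(255-B)/255, rounded to nearest integer
R: 255 - (255-78)×(255-37)/255 = 255 - 38586/255 ≈ 255 - 151.318 = 103.682 → 104
G: 255 - (255-153)×(255-95)/255 = 255 - 16320/255 ≈ 255 - 64.000 = 191.000 → 191
B: 255 - (255-166)×(255-79)/255 = 255 - 15664/255 ≈ 255 - 61.427 = 193.573 → 194
= RGB(104, 191, 194)


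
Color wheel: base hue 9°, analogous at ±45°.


Base hue: 9°
Left analog: (9 - 45) mod 360 = 324°
Right analog: (9 + 45) mod 360 = 54°
Analogous hues = 324° and 54°


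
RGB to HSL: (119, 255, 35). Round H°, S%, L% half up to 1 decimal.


Normalize: R'=119/255≈0.4667, G'=255/255≈1.0000, B'=35/255≈0.1373
Max=255/255, Min=35/255, Δ=Max-Min=220/255
L = (Max+Min)/2 = (255+35)/510 = 290/510 = 0.56862… → L = 56.9%
L > 0.5 → S = Δ/(2-Max-Min) = 220/(510-255-35) = 220/220 = 1 → S = 100.0%
(the 1/255 factors cancel in S and H, so raw channel differences can be used)
Max is G' → H = 60 × ((B-R)/Δ + 2) = 60 × ((35-119)/220 + 2)
  -84/220 + 2 = -0.3818… + 2 = 1.6181…
  H = 60 × 1.6181… = 97.090…° → H = 97.1°
= HSL(97.1°, 100.0%, 56.9%)


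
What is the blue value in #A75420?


Color: #A75420
R = A7 = 167
G = 54 = 84
B = 20 = 32
Blue = 32


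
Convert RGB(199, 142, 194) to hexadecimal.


R = 199 → C7 (hex)
G = 142 → 8E (hex)
B = 194 → C2 (hex)
Hex = #C78EC2


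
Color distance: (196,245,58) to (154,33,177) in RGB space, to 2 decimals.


d = √[(R₁-R₂)² + (G₁-G₂)² + (B₁-B₂)²]
d = √[(196-154)² + (245-33)² + (58-177)²]
d = √[1764 + 44944 + 14161]
d = √60869
d ≈ 246.72


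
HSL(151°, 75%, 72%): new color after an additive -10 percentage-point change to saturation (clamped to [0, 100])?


Original S = 75%
Adjustment = -10 percentage points
New S = 75 + (-10) = 65
Clamp to [0, 100] → 65
= HSL(151°, 65%, 72%)


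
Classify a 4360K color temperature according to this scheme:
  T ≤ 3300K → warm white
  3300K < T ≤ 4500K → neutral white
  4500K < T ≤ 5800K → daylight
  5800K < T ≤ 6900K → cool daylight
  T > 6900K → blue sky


Temperature: 4360K
3300K < 4360K ≤ 4500K → neutral white
Classification: neutral white


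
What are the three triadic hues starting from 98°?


Triadic: equally spaced at 120° intervals
H1 = 98°
H2 = (98 + 120) mod 360 = 218°
H3 = (98 + 240) mod 360 = 338°
Triadic = 98°, 218°, 338°


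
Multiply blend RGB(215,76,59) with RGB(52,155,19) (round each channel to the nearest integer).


Multiply: C = A×B/255, rounded to nearest integer
R: 215×52/255 = 11180/255 ≈ 43.843 → 44
G: 76×155/255 = 11780/255 ≈ 46.196 → 46
B: 59×19/255 = 1121/255 ≈ 4.396 → 4
= RGB(44, 46, 4)


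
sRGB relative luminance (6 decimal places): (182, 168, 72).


Linearize each channel (sRGB transfer function): c = v/255; c_lin = c/12.92 if c ≤ 0.04045, else ((c+0.055)/1.055)^2.4
  R: 182/255 ≈ 0.713725 > 0.04045 → ((0.713725+0.055)/1.055)^2.4 ≈ 0.467784
  G: 168/255 ≈ 0.658824 > 0.04045 → ((0.658824+0.055)/1.055)^2.4 ≈ 0.391572
  B: 72/255 ≈ 0.282353 > 0.04045 → ((0.282353+0.055)/1.055)^2.4 ≈ 0.064803
R_lin = 0.467784, G_lin = 0.391572, B_lin = 0.064803
L = 0.2126×R + 0.7152×G + 0.0722×B
L = 0.2126×0.467784 + 0.7152×0.391572 + 0.0722×0.064803
L ≈ 0.384182


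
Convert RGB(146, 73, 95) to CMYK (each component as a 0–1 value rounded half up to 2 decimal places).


R'=146/255≈0.5725, G'=73/255≈0.2863, B'=95/255≈0.3725
K = 1 - max(R',G',B') = 1 - 146/255 = 109/255 = 0.42745… → 0.43
(1-R'-K)/(1-K) simplifies to (max-R)/max with max = 146:
C = (146-146)/146 = 0/146 = 0 → 0.00
M = (146-73)/146 = 73/146 = 0.5 → 0.50
Y = (146-95)/146 = 51/146 = 0.34931… → 0.35
= CMYK(0.00, 0.50, 0.35, 0.43)


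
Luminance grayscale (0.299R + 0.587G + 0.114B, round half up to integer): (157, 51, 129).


Gray = 0.299×R + 0.587×G + 0.114×B
Gray = 0.299×157 + 0.587×51 + 0.114×129
Gray = 46.943 + 29.937 + 14.706
Gray = 91.586 → round half up → 92
Gray = 92


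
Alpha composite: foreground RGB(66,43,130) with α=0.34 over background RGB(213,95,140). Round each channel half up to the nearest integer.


C = α×F + (1-α)×B, with 1-α = 0.66
R: 0.34×66 + 0.66×213 = 22.44 + 140.58 = 163.02 → 163
G: 0.34×43 + 0.66×95 = 14.62 + 62.70 = 77.32 → 77
B: 0.34×130 + 0.66×140 = 44.20 + 92.40 = 136.60 → 137
= RGB(163, 77, 137)


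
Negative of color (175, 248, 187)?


Invert: (255-R, 255-G, 255-B)
R: 255-175 = 80
G: 255-248 = 7
B: 255-187 = 68
= RGB(80, 7, 68)


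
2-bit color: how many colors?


Colors = 2^bits = 2^2
= 4 colors


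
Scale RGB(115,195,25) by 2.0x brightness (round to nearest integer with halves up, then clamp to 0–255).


Multiply each channel by 2.0, round half up, clamp to [0, 255]
R: 115×2.0 = 230
G: 195×2.0 = 390 → clamp → 255
B: 25×2.0 = 50
= RGB(230, 255, 50)


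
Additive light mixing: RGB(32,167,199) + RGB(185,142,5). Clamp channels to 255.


Additive: each channel = min(255, C₁+C₂)
R: 32+185 = 217 → 217
G: 167+142 = 309 → 255
B: 199+5 = 204 → 204
= RGB(217, 255, 204)


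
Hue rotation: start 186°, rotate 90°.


New hue = (H + rotation) mod 360
New hue = (186 + 90) mod 360
= 276 mod 360
= 276°


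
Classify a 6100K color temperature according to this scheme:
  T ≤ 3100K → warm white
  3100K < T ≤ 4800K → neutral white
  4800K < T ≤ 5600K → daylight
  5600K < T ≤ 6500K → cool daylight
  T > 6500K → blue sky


Temperature: 6100K
5600K < 6100K ≤ 6500K → cool daylight
Classification: cool daylight


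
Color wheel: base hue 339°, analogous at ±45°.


Base hue: 339°
Left analog: (339 - 45) mod 360 = 294°
Right analog: (339 + 45) mod 360 = 24°
Analogous hues = 294° and 24°


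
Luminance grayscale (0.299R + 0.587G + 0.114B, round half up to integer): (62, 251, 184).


Gray = 0.299×R + 0.587×G + 0.114×B
Gray = 0.299×62 + 0.587×251 + 0.114×184
Gray = 18.538 + 147.337 + 20.976
Gray = 186.851 → round half up → 187
Gray = 187


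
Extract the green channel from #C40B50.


Color: #C40B50
R = C4 = 196
G = 0B = 11
B = 50 = 80
Green = 11


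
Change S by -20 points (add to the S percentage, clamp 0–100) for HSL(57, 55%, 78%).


Original S = 55%
Adjustment = -20 percentage points
New S = 55 + (-20) = 35
Clamp to [0, 100] → 35
= HSL(57°, 35%, 78%)


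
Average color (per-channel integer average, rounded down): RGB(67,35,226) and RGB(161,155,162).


Midpoint: each channel = ⌊(C₁+C₂)/2⌋
R: ⌊(67+161)/2⌋ = 114
G: ⌊(35+155)/2⌋ = 95
B: ⌊(226+162)/2⌋ = 194
= RGB(114, 95, 194)


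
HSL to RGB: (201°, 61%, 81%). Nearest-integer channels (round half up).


H=201°, S=0.61, L=0.81
C = (1-|2L-1|)×S = (1-|0.62|)×0.61 = 0.2318
H' = H/60 = 201/60 ≈ 3.3500; X = C×(1-|H' mod 2 - 1|) = 0.15067
m = L - C/2 = 0.81 - 0.1159 = 0.6941
Sector ⌊H'⌋ = 3 → (R',G',B') = (0.0, 0.15067, 0.2318)
RGB = ((R'+m)×255, (G'+m)×255, (B'+m)×255) = (176.9955, 215.41635, 236.1045)
Round half up → RGB(177, 215, 236)


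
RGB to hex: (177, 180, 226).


R = 177 → B1 (hex)
G = 180 → B4 (hex)
B = 226 → E2 (hex)
Hex = #B1B4E2


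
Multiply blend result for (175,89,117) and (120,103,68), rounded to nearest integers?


Multiply: C = A×B/255, rounded to nearest integer
R: 175×120/255 = 21000/255 ≈ 82.353 → 82
G: 89×103/255 = 9167/255 ≈ 35.949 → 36
B: 117×68/255 = 7956/255 ≈ 31.200 → 31
= RGB(82, 36, 31)


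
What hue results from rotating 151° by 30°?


New hue = (H + rotation) mod 360
New hue = (151 + 30) mod 360
= 181 mod 360
= 181°


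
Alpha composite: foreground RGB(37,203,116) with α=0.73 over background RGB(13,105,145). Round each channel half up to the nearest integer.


C = α×F + (1-α)×B, with 1-α = 0.27
R: 0.73×37 + 0.27×13 = 27.01 + 3.51 = 30.52 → 31
G: 0.73×203 + 0.27×105 = 148.19 + 28.35 = 176.54 → 177
B: 0.73×116 + 0.27×145 = 84.68 + 39.15 = 123.83 → 124
= RGB(31, 177, 124)


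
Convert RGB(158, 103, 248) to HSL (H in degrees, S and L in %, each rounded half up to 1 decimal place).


Normalize: R'=158/255≈0.6196, G'=103/255≈0.4039, B'=248/255≈0.9725
Max=248/255, Min=103/255, Δ=Max-Min=145/255
L = (Max+Min)/2 = (248+103)/510 = 351/510 = 0.68823… → L = 68.8%
L > 0.5 → S = Δ/(2-Max-Min) = 145/(510-248-103) = 145/159 = 0.91194… → S = 91.2%
(the 1/255 factors cancel in S and H, so raw channel differences can be used)
Max is B' → H = 60 × ((R-G)/Δ + 4) = 60 × ((158-103)/145 + 4)
  55/145 + 4 = 0.3793… + 4 = 4.3793…
  H = 60 × 4.3793… = 262.758…° → H = 262.8°
= HSL(262.8°, 91.2%, 68.8%)


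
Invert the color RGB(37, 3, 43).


Invert: (255-R, 255-G, 255-B)
R: 255-37 = 218
G: 255-3 = 252
B: 255-43 = 212
= RGB(218, 252, 212)


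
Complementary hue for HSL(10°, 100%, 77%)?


Complement = opposite side of color wheel = hue + 180°
H' = (10 + 180) mod 360 = 190°
S and L unchanged.
= HSL(190°, 100%, 77%)


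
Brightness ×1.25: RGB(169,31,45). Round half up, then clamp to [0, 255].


Multiply each channel by 1.25, round half up, clamp to [0, 255]
R: 169×1.25 = 211.25 → round → 211
G: 31×1.25 = 38.75 → round → 39
B: 45×1.25 = 56.25 → round → 56
= RGB(211, 39, 56)


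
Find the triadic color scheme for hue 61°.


Triadic: equally spaced at 120° intervals
H1 = 61°
H2 = (61 + 120) mod 360 = 181°
H3 = (61 + 240) mod 360 = 301°
Triadic = 61°, 181°, 301°


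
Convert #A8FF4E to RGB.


A8 → 168 (R)
FF → 255 (G)
4E → 78 (B)
= RGB(168, 255, 78)


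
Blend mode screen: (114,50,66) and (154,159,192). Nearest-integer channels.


Screen: C = 255 - (255-A)×(255-B)/255, rounded to nearest integer
R: 255 - (255-114)×(255-154)/255 = 255 - 14241/255 ≈ 255 - 55.847 = 199.153 → 199
G: 255 - (255-50)×(255-159)/255 = 255 - 19680/255 ≈ 255 - 77.176 = 177.824 → 178
B: 255 - (255-66)×(255-192)/255 = 255 - 11907/255 ≈ 255 - 46.694 = 208.306 → 208
= RGB(199, 178, 208)


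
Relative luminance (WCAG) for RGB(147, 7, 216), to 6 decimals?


Linearize each channel (sRGB transfer function): c = v/255; c_lin = c/12.92 if c ≤ 0.04045, else ((c+0.055)/1.055)^2.4
  R: 147/255 ≈ 0.576471 > 0.04045 → ((0.576471+0.055)/1.055)^2.4 ≈ 0.291771
  G: 7/255 ≈ 0.027451 ≤ 0.04045 → 0.027451/12.92 ≈ 0.002125
  B: 216/255 ≈ 0.847059 > 0.04045 → ((0.847059+0.055)/1.055)^2.4 ≈ 0.686685
R_lin = 0.291771, G_lin = 0.002125, B_lin = 0.686685
L = 0.2126×R + 0.7152×G + 0.0722×B
L = 0.2126×0.291771 + 0.7152×0.002125 + 0.0722×0.686685
L ≈ 0.113129


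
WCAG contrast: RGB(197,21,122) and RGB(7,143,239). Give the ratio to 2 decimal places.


Linearize each sRGB channel c=v/255: c/12.92 if c ≤ 0.04045 else ((c+0.055)/1.055)^2.4
L = 0.2126×R_lin + 0.7152×G_lin + 0.0722×B_lin
Color 1 (197,21,122):
  R=197: 197/255≈0.7725 > 0.04045 → ((0.7725+0.055)/1.055)^2.4 ≈ 0.55834
  G=21: 21/255≈0.0824 > 0.04045 → ((0.0824+0.055)/1.055)^2.4 ≈ 0.00750
  B=122: 122/255≈0.4784 > 0.04045 → ((0.4784+0.055)/1.055)^2.4 ≈ 0.19462
  L1 = 0.2126×0.55834 + 0.7152×0.00750 + 0.0722×0.19462 ≈ 0.13812
Color 2 (7,143,239):
  R=7: 7/255≈0.0275 ≤ 0.04045 → 0.0275/12.92 ≈ 0.00212
  G=143: 143/255≈0.5608 > 0.04045 → ((0.5608+0.055)/1.055)^2.4 ≈ 0.27468
  B=239: 239/255≈0.9373 > 0.04045 → ((0.9373+0.055)/1.055)^2.4 ≈ 0.86316
  L2 = 0.2126×0.00212 + 0.7152×0.27468 + 0.0722×0.86316 ≈ 0.25922
Lighter = 0.25922, Darker = 0.13812
Ratio = (L_lighter + 0.05) / (L_darker + 0.05)
Ratio = (0.25922 + 0.05) / (0.13812 + 0.05) = 0.30922 / 0.18812 ≈ 1.6438
Ratio ≈ 1.64:1


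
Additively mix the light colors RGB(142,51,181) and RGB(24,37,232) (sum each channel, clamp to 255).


Additive: each channel = min(255, C₁+C₂)
R: 142+24 = 166 → 166
G: 51+37 = 88 → 88
B: 181+232 = 413 → 255
= RGB(166, 88, 255)
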